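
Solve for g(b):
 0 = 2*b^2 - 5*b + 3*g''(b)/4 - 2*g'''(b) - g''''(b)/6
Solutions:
 g(b) = C1 + C2*b + C3*exp(3*b*(-2 + 3*sqrt(2)/2)) + C4*exp(-3*b*(2 + 3*sqrt(2)/2)) - 2*b^4/9 - 34*b^3/27 - 32*b^2/3


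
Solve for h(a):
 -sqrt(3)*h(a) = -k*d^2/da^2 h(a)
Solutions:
 h(a) = C1*exp(-3^(1/4)*a*sqrt(1/k)) + C2*exp(3^(1/4)*a*sqrt(1/k))


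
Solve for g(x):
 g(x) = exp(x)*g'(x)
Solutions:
 g(x) = C1*exp(-exp(-x))


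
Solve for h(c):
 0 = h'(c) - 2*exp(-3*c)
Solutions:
 h(c) = C1 - 2*exp(-3*c)/3


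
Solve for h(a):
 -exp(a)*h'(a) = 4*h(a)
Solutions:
 h(a) = C1*exp(4*exp(-a))


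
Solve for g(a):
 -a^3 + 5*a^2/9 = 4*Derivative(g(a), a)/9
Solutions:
 g(a) = C1 - 9*a^4/16 + 5*a^3/12


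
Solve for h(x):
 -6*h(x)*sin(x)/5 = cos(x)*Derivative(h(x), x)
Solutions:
 h(x) = C1*cos(x)^(6/5)


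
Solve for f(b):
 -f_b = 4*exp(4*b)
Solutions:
 f(b) = C1 - exp(4*b)


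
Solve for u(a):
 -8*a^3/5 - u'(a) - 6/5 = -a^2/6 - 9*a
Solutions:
 u(a) = C1 - 2*a^4/5 + a^3/18 + 9*a^2/2 - 6*a/5


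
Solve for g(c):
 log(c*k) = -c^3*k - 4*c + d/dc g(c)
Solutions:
 g(c) = C1 + c^4*k/4 + 2*c^2 + c*log(c*k) - c


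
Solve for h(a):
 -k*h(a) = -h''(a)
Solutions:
 h(a) = C1*exp(-a*sqrt(k)) + C2*exp(a*sqrt(k))


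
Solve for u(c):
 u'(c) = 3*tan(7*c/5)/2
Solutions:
 u(c) = C1 - 15*log(cos(7*c/5))/14


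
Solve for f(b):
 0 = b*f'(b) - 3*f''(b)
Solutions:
 f(b) = C1 + C2*erfi(sqrt(6)*b/6)


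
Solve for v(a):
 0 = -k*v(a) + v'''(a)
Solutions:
 v(a) = C1*exp(a*k^(1/3)) + C2*exp(a*k^(1/3)*(-1 + sqrt(3)*I)/2) + C3*exp(-a*k^(1/3)*(1 + sqrt(3)*I)/2)


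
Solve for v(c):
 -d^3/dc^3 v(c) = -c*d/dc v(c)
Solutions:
 v(c) = C1 + Integral(C2*airyai(c) + C3*airybi(c), c)


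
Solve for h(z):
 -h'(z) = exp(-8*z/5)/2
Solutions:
 h(z) = C1 + 5*exp(-8*z/5)/16


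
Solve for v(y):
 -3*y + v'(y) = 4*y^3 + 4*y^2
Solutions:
 v(y) = C1 + y^4 + 4*y^3/3 + 3*y^2/2


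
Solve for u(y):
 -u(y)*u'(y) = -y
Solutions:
 u(y) = -sqrt(C1 + y^2)
 u(y) = sqrt(C1 + y^2)


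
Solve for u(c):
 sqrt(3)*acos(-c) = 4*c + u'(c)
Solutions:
 u(c) = C1 - 2*c^2 + sqrt(3)*(c*acos(-c) + sqrt(1 - c^2))


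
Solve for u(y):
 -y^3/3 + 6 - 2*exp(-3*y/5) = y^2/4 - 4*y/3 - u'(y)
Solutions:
 u(y) = C1 + y^4/12 + y^3/12 - 2*y^2/3 - 6*y - 10*exp(-3*y/5)/3


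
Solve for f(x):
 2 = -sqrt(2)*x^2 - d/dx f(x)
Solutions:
 f(x) = C1 - sqrt(2)*x^3/3 - 2*x


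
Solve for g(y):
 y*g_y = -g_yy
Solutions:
 g(y) = C1 + C2*erf(sqrt(2)*y/2)


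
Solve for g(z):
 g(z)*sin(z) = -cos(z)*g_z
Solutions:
 g(z) = C1*cos(z)


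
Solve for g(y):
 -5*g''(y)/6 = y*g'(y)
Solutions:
 g(y) = C1 + C2*erf(sqrt(15)*y/5)


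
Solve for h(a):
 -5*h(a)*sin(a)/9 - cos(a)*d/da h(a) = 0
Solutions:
 h(a) = C1*cos(a)^(5/9)


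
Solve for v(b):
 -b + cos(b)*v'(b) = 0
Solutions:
 v(b) = C1 + Integral(b/cos(b), b)


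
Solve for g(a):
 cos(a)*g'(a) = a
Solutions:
 g(a) = C1 + Integral(a/cos(a), a)


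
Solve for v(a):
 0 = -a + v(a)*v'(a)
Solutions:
 v(a) = -sqrt(C1 + a^2)
 v(a) = sqrt(C1 + a^2)


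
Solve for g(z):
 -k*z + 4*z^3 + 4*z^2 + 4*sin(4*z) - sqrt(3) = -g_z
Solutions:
 g(z) = C1 + k*z^2/2 - z^4 - 4*z^3/3 + sqrt(3)*z + cos(4*z)


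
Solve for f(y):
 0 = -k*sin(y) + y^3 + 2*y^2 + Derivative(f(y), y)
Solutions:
 f(y) = C1 - k*cos(y) - y^4/4 - 2*y^3/3


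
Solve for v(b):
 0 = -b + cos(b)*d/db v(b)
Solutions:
 v(b) = C1 + Integral(b/cos(b), b)


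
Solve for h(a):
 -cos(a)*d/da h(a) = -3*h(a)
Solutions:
 h(a) = C1*(sin(a) + 1)^(3/2)/(sin(a) - 1)^(3/2)


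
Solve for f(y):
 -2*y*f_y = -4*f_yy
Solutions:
 f(y) = C1 + C2*erfi(y/2)


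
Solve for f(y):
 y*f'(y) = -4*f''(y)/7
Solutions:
 f(y) = C1 + C2*erf(sqrt(14)*y/4)


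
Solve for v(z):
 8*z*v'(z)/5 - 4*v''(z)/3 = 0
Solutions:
 v(z) = C1 + C2*erfi(sqrt(15)*z/5)


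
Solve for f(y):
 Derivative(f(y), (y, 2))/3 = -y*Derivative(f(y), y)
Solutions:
 f(y) = C1 + C2*erf(sqrt(6)*y/2)


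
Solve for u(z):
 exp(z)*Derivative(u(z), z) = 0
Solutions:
 u(z) = C1


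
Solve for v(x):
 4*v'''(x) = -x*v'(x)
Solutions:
 v(x) = C1 + Integral(C2*airyai(-2^(1/3)*x/2) + C3*airybi(-2^(1/3)*x/2), x)


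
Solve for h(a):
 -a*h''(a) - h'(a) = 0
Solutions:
 h(a) = C1 + C2*log(a)


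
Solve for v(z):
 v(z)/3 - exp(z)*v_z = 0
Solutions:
 v(z) = C1*exp(-exp(-z)/3)


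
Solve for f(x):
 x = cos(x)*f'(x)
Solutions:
 f(x) = C1 + Integral(x/cos(x), x)


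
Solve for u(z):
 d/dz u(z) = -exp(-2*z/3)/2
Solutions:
 u(z) = C1 + 3*exp(-2*z/3)/4


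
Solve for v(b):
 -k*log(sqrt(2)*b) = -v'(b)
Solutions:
 v(b) = C1 + b*k*log(b) - b*k + b*k*log(2)/2


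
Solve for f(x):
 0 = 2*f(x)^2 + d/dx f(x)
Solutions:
 f(x) = 1/(C1 + 2*x)


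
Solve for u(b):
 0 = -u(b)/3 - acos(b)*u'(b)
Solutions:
 u(b) = C1*exp(-Integral(1/acos(b), b)/3)


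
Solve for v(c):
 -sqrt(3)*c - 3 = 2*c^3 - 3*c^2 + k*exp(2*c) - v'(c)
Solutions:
 v(c) = C1 + c^4/2 - c^3 + sqrt(3)*c^2/2 + 3*c + k*exp(2*c)/2


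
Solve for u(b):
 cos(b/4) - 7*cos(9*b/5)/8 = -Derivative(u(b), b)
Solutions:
 u(b) = C1 - 4*sin(b/4) + 35*sin(9*b/5)/72


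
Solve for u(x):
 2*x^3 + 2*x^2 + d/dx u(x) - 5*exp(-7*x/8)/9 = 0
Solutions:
 u(x) = C1 - x^4/2 - 2*x^3/3 - 40*exp(-7*x/8)/63


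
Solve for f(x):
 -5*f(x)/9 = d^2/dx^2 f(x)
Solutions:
 f(x) = C1*sin(sqrt(5)*x/3) + C2*cos(sqrt(5)*x/3)


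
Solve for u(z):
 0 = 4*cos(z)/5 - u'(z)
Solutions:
 u(z) = C1 + 4*sin(z)/5


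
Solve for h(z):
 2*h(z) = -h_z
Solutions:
 h(z) = C1*exp(-2*z)


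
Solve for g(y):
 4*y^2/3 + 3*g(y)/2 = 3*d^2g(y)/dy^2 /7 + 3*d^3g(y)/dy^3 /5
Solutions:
 g(y) = C1*exp(-y*(10*10^(2/3)/(21*sqrt(190281) + 9161)^(1/3) + 20 + 10^(1/3)*(21*sqrt(190281) + 9161)^(1/3))/84)*sin(10^(1/3)*sqrt(3)*y*(-(21*sqrt(190281) + 9161)^(1/3) + 10*10^(1/3)/(21*sqrt(190281) + 9161)^(1/3))/84) + C2*exp(-y*(10*10^(2/3)/(21*sqrt(190281) + 9161)^(1/3) + 20 + 10^(1/3)*(21*sqrt(190281) + 9161)^(1/3))/84)*cos(10^(1/3)*sqrt(3)*y*(-(21*sqrt(190281) + 9161)^(1/3) + 10*10^(1/3)/(21*sqrt(190281) + 9161)^(1/3))/84) + C3*exp(y*(-10 + 10*10^(2/3)/(21*sqrt(190281) + 9161)^(1/3) + 10^(1/3)*(21*sqrt(190281) + 9161)^(1/3))/42) - 8*y^2/9 - 32/63


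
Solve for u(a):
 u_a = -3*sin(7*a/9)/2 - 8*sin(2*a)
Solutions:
 u(a) = C1 + 27*cos(7*a/9)/14 + 4*cos(2*a)


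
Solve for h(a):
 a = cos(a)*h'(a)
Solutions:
 h(a) = C1 + Integral(a/cos(a), a)


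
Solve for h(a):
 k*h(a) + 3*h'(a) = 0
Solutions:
 h(a) = C1*exp(-a*k/3)


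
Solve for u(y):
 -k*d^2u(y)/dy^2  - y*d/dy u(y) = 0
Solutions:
 u(y) = C1 + C2*sqrt(k)*erf(sqrt(2)*y*sqrt(1/k)/2)


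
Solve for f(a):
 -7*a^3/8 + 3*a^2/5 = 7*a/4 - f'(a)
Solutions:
 f(a) = C1 + 7*a^4/32 - a^3/5 + 7*a^2/8


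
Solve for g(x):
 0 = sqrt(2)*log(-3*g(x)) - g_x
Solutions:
 -sqrt(2)*Integral(1/(log(-_y) + log(3)), (_y, g(x)))/2 = C1 - x


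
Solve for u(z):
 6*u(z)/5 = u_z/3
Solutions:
 u(z) = C1*exp(18*z/5)


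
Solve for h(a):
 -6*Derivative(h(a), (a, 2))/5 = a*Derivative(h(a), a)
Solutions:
 h(a) = C1 + C2*erf(sqrt(15)*a/6)


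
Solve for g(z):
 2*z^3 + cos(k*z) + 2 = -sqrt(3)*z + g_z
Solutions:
 g(z) = C1 + z^4/2 + sqrt(3)*z^2/2 + 2*z + sin(k*z)/k


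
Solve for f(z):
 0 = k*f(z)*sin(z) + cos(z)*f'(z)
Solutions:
 f(z) = C1*exp(k*log(cos(z)))


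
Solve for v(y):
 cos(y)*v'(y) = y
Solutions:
 v(y) = C1 + Integral(y/cos(y), y)


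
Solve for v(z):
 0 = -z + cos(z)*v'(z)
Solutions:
 v(z) = C1 + Integral(z/cos(z), z)


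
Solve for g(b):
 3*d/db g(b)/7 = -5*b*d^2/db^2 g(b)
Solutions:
 g(b) = C1 + C2*b^(32/35)


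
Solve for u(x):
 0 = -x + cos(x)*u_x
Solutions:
 u(x) = C1 + Integral(x/cos(x), x)


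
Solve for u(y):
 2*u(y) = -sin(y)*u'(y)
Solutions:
 u(y) = C1*(cos(y) + 1)/(cos(y) - 1)


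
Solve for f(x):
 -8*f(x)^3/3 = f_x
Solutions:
 f(x) = -sqrt(6)*sqrt(-1/(C1 - 8*x))/2
 f(x) = sqrt(6)*sqrt(-1/(C1 - 8*x))/2


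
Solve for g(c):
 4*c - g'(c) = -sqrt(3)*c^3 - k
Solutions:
 g(c) = C1 + sqrt(3)*c^4/4 + 2*c^2 + c*k


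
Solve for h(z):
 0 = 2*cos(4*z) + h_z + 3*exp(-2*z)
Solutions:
 h(z) = C1 - sin(4*z)/2 + 3*exp(-2*z)/2


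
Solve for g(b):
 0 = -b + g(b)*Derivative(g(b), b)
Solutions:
 g(b) = -sqrt(C1 + b^2)
 g(b) = sqrt(C1 + b^2)


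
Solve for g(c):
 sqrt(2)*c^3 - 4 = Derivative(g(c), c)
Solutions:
 g(c) = C1 + sqrt(2)*c^4/4 - 4*c


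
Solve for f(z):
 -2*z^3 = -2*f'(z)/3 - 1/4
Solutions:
 f(z) = C1 + 3*z^4/4 - 3*z/8


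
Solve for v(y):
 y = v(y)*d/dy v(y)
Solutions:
 v(y) = -sqrt(C1 + y^2)
 v(y) = sqrt(C1 + y^2)


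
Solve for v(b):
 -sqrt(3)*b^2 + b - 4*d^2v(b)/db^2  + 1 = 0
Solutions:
 v(b) = C1 + C2*b - sqrt(3)*b^4/48 + b^3/24 + b^2/8


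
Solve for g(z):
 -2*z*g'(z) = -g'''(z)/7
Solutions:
 g(z) = C1 + Integral(C2*airyai(14^(1/3)*z) + C3*airybi(14^(1/3)*z), z)


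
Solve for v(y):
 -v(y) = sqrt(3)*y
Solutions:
 v(y) = -sqrt(3)*y


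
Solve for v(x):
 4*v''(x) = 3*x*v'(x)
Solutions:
 v(x) = C1 + C2*erfi(sqrt(6)*x/4)


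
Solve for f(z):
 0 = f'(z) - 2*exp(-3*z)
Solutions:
 f(z) = C1 - 2*exp(-3*z)/3


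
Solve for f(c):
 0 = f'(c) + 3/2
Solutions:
 f(c) = C1 - 3*c/2


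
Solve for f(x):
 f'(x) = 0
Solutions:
 f(x) = C1


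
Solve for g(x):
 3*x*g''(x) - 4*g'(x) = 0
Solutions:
 g(x) = C1 + C2*x^(7/3)


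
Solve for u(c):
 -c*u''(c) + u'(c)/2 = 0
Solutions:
 u(c) = C1 + C2*c^(3/2)


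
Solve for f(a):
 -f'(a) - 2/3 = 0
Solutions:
 f(a) = C1 - 2*a/3


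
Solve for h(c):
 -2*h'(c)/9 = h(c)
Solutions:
 h(c) = C1*exp(-9*c/2)


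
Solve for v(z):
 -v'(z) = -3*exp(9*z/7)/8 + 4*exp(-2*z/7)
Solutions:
 v(z) = C1 + 7*exp(9*z/7)/24 + 14*exp(-2*z/7)


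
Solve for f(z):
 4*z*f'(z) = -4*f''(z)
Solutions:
 f(z) = C1 + C2*erf(sqrt(2)*z/2)


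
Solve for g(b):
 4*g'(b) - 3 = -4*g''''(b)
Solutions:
 g(b) = C1 + C4*exp(-b) + 3*b/4 + (C2*sin(sqrt(3)*b/2) + C3*cos(sqrt(3)*b/2))*exp(b/2)


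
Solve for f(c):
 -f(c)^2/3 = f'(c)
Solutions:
 f(c) = 3/(C1 + c)


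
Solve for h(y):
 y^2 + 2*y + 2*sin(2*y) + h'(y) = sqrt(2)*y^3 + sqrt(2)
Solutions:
 h(y) = C1 + sqrt(2)*y^4/4 - y^3/3 - y^2 + sqrt(2)*y + cos(2*y)


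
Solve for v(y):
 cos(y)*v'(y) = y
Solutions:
 v(y) = C1 + Integral(y/cos(y), y)


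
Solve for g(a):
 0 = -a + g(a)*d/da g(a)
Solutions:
 g(a) = -sqrt(C1 + a^2)
 g(a) = sqrt(C1 + a^2)


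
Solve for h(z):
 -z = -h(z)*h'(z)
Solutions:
 h(z) = -sqrt(C1 + z^2)
 h(z) = sqrt(C1 + z^2)


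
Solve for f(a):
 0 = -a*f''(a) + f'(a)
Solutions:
 f(a) = C1 + C2*a^2


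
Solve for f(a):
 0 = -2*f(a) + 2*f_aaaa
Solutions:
 f(a) = C1*exp(-a) + C2*exp(a) + C3*sin(a) + C4*cos(a)


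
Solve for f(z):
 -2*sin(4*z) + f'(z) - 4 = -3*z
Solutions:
 f(z) = C1 - 3*z^2/2 + 4*z - cos(4*z)/2


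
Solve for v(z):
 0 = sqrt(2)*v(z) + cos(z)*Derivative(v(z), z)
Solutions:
 v(z) = C1*(sin(z) - 1)^(sqrt(2)/2)/(sin(z) + 1)^(sqrt(2)/2)


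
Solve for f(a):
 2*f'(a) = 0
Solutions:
 f(a) = C1


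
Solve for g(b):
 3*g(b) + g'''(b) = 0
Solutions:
 g(b) = C3*exp(-3^(1/3)*b) + (C1*sin(3^(5/6)*b/2) + C2*cos(3^(5/6)*b/2))*exp(3^(1/3)*b/2)


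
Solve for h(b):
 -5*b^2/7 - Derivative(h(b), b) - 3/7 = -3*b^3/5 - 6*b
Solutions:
 h(b) = C1 + 3*b^4/20 - 5*b^3/21 + 3*b^2 - 3*b/7


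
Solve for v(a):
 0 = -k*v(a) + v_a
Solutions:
 v(a) = C1*exp(a*k)


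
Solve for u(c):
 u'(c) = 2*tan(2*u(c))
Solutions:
 u(c) = -asin(C1*exp(4*c))/2 + pi/2
 u(c) = asin(C1*exp(4*c))/2


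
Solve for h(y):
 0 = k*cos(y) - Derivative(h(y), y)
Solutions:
 h(y) = C1 + k*sin(y)


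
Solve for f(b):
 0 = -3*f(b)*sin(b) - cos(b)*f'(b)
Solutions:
 f(b) = C1*cos(b)^3


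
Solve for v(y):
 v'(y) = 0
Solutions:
 v(y) = C1


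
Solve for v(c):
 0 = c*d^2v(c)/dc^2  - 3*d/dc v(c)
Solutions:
 v(c) = C1 + C2*c^4


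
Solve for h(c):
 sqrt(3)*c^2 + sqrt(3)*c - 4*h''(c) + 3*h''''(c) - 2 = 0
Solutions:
 h(c) = C1 + C2*c + C3*exp(-2*sqrt(3)*c/3) + C4*exp(2*sqrt(3)*c/3) + sqrt(3)*c^4/48 + sqrt(3)*c^3/24 + c^2*(-4 + 3*sqrt(3))/16


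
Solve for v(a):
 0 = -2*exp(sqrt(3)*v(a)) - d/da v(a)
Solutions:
 v(a) = sqrt(3)*(2*log(1/(C1 + 2*a)) - log(3))/6


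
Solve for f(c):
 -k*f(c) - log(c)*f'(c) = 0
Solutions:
 f(c) = C1*exp(-k*li(c))


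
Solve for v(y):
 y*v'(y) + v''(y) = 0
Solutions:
 v(y) = C1 + C2*erf(sqrt(2)*y/2)


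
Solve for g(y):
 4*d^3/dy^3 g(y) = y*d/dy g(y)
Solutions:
 g(y) = C1 + Integral(C2*airyai(2^(1/3)*y/2) + C3*airybi(2^(1/3)*y/2), y)


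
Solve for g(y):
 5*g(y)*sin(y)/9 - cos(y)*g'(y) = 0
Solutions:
 g(y) = C1/cos(y)^(5/9)


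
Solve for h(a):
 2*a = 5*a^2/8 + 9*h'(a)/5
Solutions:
 h(a) = C1 - 25*a^3/216 + 5*a^2/9


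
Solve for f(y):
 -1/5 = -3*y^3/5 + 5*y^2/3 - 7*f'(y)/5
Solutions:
 f(y) = C1 - 3*y^4/28 + 25*y^3/63 + y/7


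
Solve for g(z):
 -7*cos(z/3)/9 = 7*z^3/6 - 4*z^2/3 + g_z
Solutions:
 g(z) = C1 - 7*z^4/24 + 4*z^3/9 - 7*sin(z/3)/3


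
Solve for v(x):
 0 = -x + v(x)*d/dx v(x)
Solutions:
 v(x) = -sqrt(C1 + x^2)
 v(x) = sqrt(C1 + x^2)


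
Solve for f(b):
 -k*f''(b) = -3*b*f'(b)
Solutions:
 f(b) = C1 + C2*erf(sqrt(6)*b*sqrt(-1/k)/2)/sqrt(-1/k)


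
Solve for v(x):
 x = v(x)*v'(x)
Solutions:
 v(x) = -sqrt(C1 + x^2)
 v(x) = sqrt(C1 + x^2)


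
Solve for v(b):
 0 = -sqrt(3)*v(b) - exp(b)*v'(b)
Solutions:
 v(b) = C1*exp(sqrt(3)*exp(-b))


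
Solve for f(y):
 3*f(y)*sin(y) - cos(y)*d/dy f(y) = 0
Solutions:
 f(y) = C1/cos(y)^3


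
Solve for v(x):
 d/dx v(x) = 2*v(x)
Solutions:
 v(x) = C1*exp(2*x)


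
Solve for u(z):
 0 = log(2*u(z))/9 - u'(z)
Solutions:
 -9*Integral(1/(log(_y) + log(2)), (_y, u(z))) = C1 - z


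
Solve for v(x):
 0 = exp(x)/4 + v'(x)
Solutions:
 v(x) = C1 - exp(x)/4


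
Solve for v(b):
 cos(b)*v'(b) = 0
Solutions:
 v(b) = C1


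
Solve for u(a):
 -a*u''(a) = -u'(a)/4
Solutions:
 u(a) = C1 + C2*a^(5/4)


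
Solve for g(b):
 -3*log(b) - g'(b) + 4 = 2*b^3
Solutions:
 g(b) = C1 - b^4/2 - 3*b*log(b) + 7*b


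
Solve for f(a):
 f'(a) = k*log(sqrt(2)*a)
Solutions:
 f(a) = C1 + a*k*log(a) - a*k + a*k*log(2)/2


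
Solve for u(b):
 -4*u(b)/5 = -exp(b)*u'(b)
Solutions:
 u(b) = C1*exp(-4*exp(-b)/5)


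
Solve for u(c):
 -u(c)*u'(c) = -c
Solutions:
 u(c) = -sqrt(C1 + c^2)
 u(c) = sqrt(C1 + c^2)


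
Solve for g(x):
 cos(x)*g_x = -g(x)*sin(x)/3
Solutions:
 g(x) = C1*cos(x)^(1/3)


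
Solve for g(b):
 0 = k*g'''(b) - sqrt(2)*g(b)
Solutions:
 g(b) = C1*exp(2^(1/6)*b*(1/k)^(1/3)) + C2*exp(2^(1/6)*b*(-1 + sqrt(3)*I)*(1/k)^(1/3)/2) + C3*exp(-2^(1/6)*b*(1 + sqrt(3)*I)*(1/k)^(1/3)/2)


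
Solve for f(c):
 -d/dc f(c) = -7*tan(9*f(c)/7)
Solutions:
 f(c) = -7*asin(C1*exp(9*c))/9 + 7*pi/9
 f(c) = 7*asin(C1*exp(9*c))/9


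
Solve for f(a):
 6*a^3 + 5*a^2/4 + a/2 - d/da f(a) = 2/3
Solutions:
 f(a) = C1 + 3*a^4/2 + 5*a^3/12 + a^2/4 - 2*a/3


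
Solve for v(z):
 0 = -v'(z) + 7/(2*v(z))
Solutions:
 v(z) = -sqrt(C1 + 7*z)
 v(z) = sqrt(C1 + 7*z)


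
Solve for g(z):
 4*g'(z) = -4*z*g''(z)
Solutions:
 g(z) = C1 + C2*log(z)


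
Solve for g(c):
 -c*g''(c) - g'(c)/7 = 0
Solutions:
 g(c) = C1 + C2*c^(6/7)


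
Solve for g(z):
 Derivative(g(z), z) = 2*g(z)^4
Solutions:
 g(z) = (-1/(C1 + 6*z))^(1/3)
 g(z) = (-1/(C1 + 2*z))^(1/3)*(-3^(2/3) - 3*3^(1/6)*I)/6
 g(z) = (-1/(C1 + 2*z))^(1/3)*(-3^(2/3) + 3*3^(1/6)*I)/6


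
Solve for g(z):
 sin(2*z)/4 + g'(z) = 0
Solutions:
 g(z) = C1 + cos(2*z)/8


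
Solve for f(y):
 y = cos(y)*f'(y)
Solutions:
 f(y) = C1 + Integral(y/cos(y), y)


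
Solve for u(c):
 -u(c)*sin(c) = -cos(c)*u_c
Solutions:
 u(c) = C1/cos(c)


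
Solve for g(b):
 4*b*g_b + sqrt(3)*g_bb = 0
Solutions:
 g(b) = C1 + C2*erf(sqrt(2)*3^(3/4)*b/3)


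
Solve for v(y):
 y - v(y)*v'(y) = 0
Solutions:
 v(y) = -sqrt(C1 + y^2)
 v(y) = sqrt(C1 + y^2)


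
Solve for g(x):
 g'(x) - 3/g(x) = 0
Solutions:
 g(x) = -sqrt(C1 + 6*x)
 g(x) = sqrt(C1 + 6*x)


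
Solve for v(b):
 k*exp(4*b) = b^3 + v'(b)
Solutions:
 v(b) = C1 - b^4/4 + k*exp(4*b)/4


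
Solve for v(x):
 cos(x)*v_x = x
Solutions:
 v(x) = C1 + Integral(x/cos(x), x)


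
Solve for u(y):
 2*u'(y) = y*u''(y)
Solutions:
 u(y) = C1 + C2*y^3


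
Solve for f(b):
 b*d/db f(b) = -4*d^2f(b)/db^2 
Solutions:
 f(b) = C1 + C2*erf(sqrt(2)*b/4)


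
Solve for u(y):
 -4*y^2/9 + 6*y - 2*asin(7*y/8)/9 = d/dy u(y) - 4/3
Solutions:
 u(y) = C1 - 4*y^3/27 + 3*y^2 - 2*y*asin(7*y/8)/9 + 4*y/3 - 2*sqrt(64 - 49*y^2)/63


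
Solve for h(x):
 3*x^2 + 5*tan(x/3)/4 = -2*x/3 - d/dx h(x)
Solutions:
 h(x) = C1 - x^3 - x^2/3 + 15*log(cos(x/3))/4


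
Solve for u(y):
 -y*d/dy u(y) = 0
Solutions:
 u(y) = C1


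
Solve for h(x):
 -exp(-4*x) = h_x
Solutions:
 h(x) = C1 + exp(-4*x)/4


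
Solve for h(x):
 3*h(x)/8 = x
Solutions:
 h(x) = 8*x/3


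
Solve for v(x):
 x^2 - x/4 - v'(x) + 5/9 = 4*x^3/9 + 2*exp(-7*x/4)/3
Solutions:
 v(x) = C1 - x^4/9 + x^3/3 - x^2/8 + 5*x/9 + 8*exp(-7*x/4)/21


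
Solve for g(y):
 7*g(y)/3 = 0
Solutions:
 g(y) = 0


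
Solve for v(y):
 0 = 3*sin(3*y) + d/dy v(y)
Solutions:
 v(y) = C1 + cos(3*y)


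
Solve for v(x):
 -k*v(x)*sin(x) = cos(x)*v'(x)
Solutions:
 v(x) = C1*exp(k*log(cos(x)))


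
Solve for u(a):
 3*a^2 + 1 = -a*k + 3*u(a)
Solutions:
 u(a) = a^2 + a*k/3 + 1/3


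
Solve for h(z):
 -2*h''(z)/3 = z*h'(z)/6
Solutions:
 h(z) = C1 + C2*erf(sqrt(2)*z/4)


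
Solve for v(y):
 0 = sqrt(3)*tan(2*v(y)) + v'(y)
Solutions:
 v(y) = -asin(C1*exp(-2*sqrt(3)*y))/2 + pi/2
 v(y) = asin(C1*exp(-2*sqrt(3)*y))/2


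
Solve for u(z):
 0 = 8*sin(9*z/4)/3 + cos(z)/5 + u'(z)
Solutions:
 u(z) = C1 - sin(z)/5 + 32*cos(9*z/4)/27


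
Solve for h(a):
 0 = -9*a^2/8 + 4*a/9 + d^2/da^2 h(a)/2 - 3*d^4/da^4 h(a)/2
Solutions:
 h(a) = C1 + C2*a + C3*exp(-sqrt(3)*a/3) + C4*exp(sqrt(3)*a/3) + 3*a^4/16 - 4*a^3/27 + 27*a^2/4


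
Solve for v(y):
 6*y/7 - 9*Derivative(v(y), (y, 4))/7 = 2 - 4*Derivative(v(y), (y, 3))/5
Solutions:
 v(y) = C1 + C2*y + C3*y^2 + C4*exp(28*y/45) - 5*y^4/112 + 305*y^3/2352


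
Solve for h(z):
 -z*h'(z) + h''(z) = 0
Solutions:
 h(z) = C1 + C2*erfi(sqrt(2)*z/2)


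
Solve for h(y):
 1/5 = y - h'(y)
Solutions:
 h(y) = C1 + y^2/2 - y/5


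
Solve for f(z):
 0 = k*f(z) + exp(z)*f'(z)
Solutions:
 f(z) = C1*exp(k*exp(-z))


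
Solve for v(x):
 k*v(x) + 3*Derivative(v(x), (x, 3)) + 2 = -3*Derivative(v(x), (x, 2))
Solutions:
 v(x) = C1*exp(-x*((9*k/2 + sqrt((9*k + 2)^2 - 4)/2 + 1)^(1/3) + 1 + (9*k/2 + sqrt((9*k + 2)^2 - 4)/2 + 1)^(-1/3))/3) + C2*exp(x*((9*k/2 + sqrt((9*k + 2)^2 - 4)/2 + 1)^(1/3) - sqrt(3)*I*(9*k/2 + sqrt((9*k + 2)^2 - 4)/2 + 1)^(1/3) - 2 - 4/((-1 + sqrt(3)*I)*(9*k/2 + sqrt((9*k + 2)^2 - 4)/2 + 1)^(1/3)))/6) + C3*exp(x*((9*k/2 + sqrt((9*k + 2)^2 - 4)/2 + 1)^(1/3) + sqrt(3)*I*(9*k/2 + sqrt((9*k + 2)^2 - 4)/2 + 1)^(1/3) - 2 + 4/((1 + sqrt(3)*I)*(9*k/2 + sqrt((9*k + 2)^2 - 4)/2 + 1)^(1/3)))/6) - 2/k


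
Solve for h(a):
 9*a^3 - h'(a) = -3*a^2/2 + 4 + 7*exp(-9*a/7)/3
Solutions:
 h(a) = C1 + 9*a^4/4 + a^3/2 - 4*a + 49*exp(-9*a/7)/27


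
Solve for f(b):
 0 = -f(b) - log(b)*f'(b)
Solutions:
 f(b) = C1*exp(-li(b))


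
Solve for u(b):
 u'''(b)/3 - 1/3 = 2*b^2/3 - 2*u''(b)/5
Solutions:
 u(b) = C1 + C2*b + C3*exp(-6*b/5) + 5*b^4/36 - 25*b^3/54 + 85*b^2/54


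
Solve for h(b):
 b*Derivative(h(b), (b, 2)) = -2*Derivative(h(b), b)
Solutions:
 h(b) = C1 + C2/b


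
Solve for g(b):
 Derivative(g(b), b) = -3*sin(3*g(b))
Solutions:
 g(b) = -acos((-C1 - exp(18*b))/(C1 - exp(18*b)))/3 + 2*pi/3
 g(b) = acos((-C1 - exp(18*b))/(C1 - exp(18*b)))/3


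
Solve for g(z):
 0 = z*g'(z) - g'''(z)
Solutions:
 g(z) = C1 + Integral(C2*airyai(z) + C3*airybi(z), z)


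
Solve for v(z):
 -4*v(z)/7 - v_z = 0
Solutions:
 v(z) = C1*exp(-4*z/7)


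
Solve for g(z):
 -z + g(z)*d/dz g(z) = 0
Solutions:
 g(z) = -sqrt(C1 + z^2)
 g(z) = sqrt(C1 + z^2)


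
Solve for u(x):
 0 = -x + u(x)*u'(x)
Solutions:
 u(x) = -sqrt(C1 + x^2)
 u(x) = sqrt(C1 + x^2)


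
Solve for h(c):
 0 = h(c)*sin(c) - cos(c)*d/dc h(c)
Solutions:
 h(c) = C1/cos(c)


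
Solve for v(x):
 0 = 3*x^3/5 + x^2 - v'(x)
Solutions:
 v(x) = C1 + 3*x^4/20 + x^3/3


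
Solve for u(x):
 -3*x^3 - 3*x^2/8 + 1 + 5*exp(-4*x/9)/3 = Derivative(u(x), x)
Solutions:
 u(x) = C1 - 3*x^4/4 - x^3/8 + x - 15*exp(-4*x/9)/4


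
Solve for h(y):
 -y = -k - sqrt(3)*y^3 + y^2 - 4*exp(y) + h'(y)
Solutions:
 h(y) = C1 + k*y + sqrt(3)*y^4/4 - y^3/3 - y^2/2 + 4*exp(y)


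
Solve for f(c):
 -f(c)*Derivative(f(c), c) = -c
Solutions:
 f(c) = -sqrt(C1 + c^2)
 f(c) = sqrt(C1 + c^2)


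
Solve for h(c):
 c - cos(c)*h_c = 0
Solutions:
 h(c) = C1 + Integral(c/cos(c), c)


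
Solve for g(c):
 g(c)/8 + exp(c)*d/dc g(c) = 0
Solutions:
 g(c) = C1*exp(exp(-c)/8)


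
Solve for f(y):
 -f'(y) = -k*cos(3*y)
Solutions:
 f(y) = C1 + k*sin(3*y)/3


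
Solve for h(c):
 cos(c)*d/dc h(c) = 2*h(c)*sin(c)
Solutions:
 h(c) = C1/cos(c)^2


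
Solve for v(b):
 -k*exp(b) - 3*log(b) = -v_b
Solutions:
 v(b) = C1 + 3*b*log(b) - 3*b + k*exp(b)


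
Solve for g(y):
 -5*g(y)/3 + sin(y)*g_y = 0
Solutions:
 g(y) = C1*(cos(y) - 1)^(5/6)/(cos(y) + 1)^(5/6)


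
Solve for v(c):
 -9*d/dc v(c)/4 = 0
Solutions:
 v(c) = C1


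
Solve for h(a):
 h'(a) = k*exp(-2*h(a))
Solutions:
 h(a) = log(-sqrt(C1 + 2*a*k))
 h(a) = log(C1 + 2*a*k)/2


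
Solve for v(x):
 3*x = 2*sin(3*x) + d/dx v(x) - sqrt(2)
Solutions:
 v(x) = C1 + 3*x^2/2 + sqrt(2)*x + 2*cos(3*x)/3


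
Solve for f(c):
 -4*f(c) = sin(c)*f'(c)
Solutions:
 f(c) = C1*(cos(c)^2 + 2*cos(c) + 1)/(cos(c)^2 - 2*cos(c) + 1)


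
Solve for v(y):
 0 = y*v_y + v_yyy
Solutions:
 v(y) = C1 + Integral(C2*airyai(-y) + C3*airybi(-y), y)


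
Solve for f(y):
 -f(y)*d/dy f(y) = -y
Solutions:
 f(y) = -sqrt(C1 + y^2)
 f(y) = sqrt(C1 + y^2)


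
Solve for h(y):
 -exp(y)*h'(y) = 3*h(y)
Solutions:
 h(y) = C1*exp(3*exp(-y))


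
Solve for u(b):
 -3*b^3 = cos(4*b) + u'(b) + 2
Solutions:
 u(b) = C1 - 3*b^4/4 - 2*b - sin(4*b)/4


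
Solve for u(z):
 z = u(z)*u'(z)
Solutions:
 u(z) = -sqrt(C1 + z^2)
 u(z) = sqrt(C1 + z^2)


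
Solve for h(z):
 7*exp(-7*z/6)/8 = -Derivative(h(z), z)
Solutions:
 h(z) = C1 + 3*exp(-7*z/6)/4


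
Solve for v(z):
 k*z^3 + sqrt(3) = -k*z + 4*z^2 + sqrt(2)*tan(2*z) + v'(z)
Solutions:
 v(z) = C1 + k*z^4/4 + k*z^2/2 - 4*z^3/3 + sqrt(3)*z + sqrt(2)*log(cos(2*z))/2


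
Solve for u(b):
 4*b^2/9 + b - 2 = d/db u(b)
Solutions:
 u(b) = C1 + 4*b^3/27 + b^2/2 - 2*b


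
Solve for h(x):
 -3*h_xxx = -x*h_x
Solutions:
 h(x) = C1 + Integral(C2*airyai(3^(2/3)*x/3) + C3*airybi(3^(2/3)*x/3), x)


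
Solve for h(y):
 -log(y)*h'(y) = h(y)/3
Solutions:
 h(y) = C1*exp(-li(y)/3)


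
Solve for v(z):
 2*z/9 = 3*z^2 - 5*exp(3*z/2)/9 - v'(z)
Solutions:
 v(z) = C1 + z^3 - z^2/9 - 10*exp(3*z/2)/27


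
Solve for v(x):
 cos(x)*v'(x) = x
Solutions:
 v(x) = C1 + Integral(x/cos(x), x)


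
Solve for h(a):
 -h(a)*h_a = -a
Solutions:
 h(a) = -sqrt(C1 + a^2)
 h(a) = sqrt(C1 + a^2)


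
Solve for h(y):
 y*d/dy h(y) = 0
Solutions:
 h(y) = C1


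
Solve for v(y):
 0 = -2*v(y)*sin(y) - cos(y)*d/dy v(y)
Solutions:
 v(y) = C1*cos(y)^2


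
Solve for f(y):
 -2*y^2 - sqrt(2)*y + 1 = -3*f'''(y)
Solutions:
 f(y) = C1 + C2*y + C3*y^2 + y^5/90 + sqrt(2)*y^4/72 - y^3/18


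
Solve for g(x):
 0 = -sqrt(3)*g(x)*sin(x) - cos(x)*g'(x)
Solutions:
 g(x) = C1*cos(x)^(sqrt(3))


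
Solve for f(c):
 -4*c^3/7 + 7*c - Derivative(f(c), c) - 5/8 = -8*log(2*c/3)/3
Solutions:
 f(c) = C1 - c^4/7 + 7*c^2/2 + 8*c*log(c)/3 - 79*c/24 - 8*c*log(3)/3 + 8*c*log(2)/3


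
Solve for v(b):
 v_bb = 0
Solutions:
 v(b) = C1 + C2*b


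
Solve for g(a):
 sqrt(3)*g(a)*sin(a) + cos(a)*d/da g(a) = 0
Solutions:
 g(a) = C1*cos(a)^(sqrt(3))


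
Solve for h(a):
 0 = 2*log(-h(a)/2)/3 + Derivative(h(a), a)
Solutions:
 3*Integral(1/(log(-_y) - log(2)), (_y, h(a)))/2 = C1 - a


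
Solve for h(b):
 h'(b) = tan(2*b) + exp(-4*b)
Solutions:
 h(b) = C1 + log(tan(2*b)^2 + 1)/4 - exp(-4*b)/4


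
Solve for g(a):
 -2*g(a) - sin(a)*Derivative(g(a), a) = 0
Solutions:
 g(a) = C1*(cos(a) + 1)/(cos(a) - 1)


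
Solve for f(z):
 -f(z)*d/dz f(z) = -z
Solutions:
 f(z) = -sqrt(C1 + z^2)
 f(z) = sqrt(C1 + z^2)


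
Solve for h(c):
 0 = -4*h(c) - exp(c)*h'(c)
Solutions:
 h(c) = C1*exp(4*exp(-c))


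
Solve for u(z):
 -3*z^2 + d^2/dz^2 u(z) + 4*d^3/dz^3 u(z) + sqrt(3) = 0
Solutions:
 u(z) = C1 + C2*z + C3*exp(-z/4) + z^4/4 - 4*z^3 + z^2*(48 - sqrt(3)/2)


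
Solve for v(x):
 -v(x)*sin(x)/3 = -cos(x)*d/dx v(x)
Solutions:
 v(x) = C1/cos(x)^(1/3)


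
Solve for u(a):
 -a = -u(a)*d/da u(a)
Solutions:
 u(a) = -sqrt(C1 + a^2)
 u(a) = sqrt(C1 + a^2)


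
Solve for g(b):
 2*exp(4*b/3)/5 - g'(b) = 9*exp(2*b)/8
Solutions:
 g(b) = C1 + 3*exp(4*b/3)/10 - 9*exp(2*b)/16


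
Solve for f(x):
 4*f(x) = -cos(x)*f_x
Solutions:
 f(x) = C1*(sin(x)^2 - 2*sin(x) + 1)/(sin(x)^2 + 2*sin(x) + 1)


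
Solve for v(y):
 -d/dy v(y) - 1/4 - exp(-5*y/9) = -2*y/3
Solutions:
 v(y) = C1 + y^2/3 - y/4 + 9*exp(-5*y/9)/5


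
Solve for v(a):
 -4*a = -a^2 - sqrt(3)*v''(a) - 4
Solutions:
 v(a) = C1 + C2*a - sqrt(3)*a^4/36 + 2*sqrt(3)*a^3/9 - 2*sqrt(3)*a^2/3


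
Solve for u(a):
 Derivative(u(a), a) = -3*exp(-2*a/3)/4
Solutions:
 u(a) = C1 + 9*exp(-2*a/3)/8


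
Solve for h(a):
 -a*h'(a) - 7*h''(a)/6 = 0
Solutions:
 h(a) = C1 + C2*erf(sqrt(21)*a/7)


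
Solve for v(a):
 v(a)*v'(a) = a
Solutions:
 v(a) = -sqrt(C1 + a^2)
 v(a) = sqrt(C1 + a^2)


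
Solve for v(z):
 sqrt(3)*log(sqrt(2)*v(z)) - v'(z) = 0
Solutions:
 -2*sqrt(3)*Integral(1/(2*log(_y) + log(2)), (_y, v(z)))/3 = C1 - z


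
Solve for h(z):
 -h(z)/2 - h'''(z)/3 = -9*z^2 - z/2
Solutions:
 h(z) = C3*exp(-2^(2/3)*3^(1/3)*z/2) + 18*z^2 + z + (C1*sin(2^(2/3)*3^(5/6)*z/4) + C2*cos(2^(2/3)*3^(5/6)*z/4))*exp(2^(2/3)*3^(1/3)*z/4)


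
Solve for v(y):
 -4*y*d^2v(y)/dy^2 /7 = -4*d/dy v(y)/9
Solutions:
 v(y) = C1 + C2*y^(16/9)


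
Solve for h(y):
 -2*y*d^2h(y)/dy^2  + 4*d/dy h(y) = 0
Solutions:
 h(y) = C1 + C2*y^3


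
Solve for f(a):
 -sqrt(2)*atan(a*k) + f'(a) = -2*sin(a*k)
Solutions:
 f(a) = C1 - 2*Piecewise((-cos(a*k)/k, Ne(k, 0)), (0, True)) + sqrt(2)*Piecewise((a*atan(a*k) - log(a^2*k^2 + 1)/(2*k), Ne(k, 0)), (0, True))


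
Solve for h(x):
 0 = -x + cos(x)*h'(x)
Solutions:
 h(x) = C1 + Integral(x/cos(x), x)


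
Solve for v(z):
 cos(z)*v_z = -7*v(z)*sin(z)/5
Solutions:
 v(z) = C1*cos(z)^(7/5)


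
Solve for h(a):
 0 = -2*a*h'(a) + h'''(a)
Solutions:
 h(a) = C1 + Integral(C2*airyai(2^(1/3)*a) + C3*airybi(2^(1/3)*a), a)


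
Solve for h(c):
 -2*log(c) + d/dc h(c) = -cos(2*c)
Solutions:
 h(c) = C1 + 2*c*log(c) - 2*c - sin(2*c)/2


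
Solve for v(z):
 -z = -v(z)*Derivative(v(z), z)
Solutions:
 v(z) = -sqrt(C1 + z^2)
 v(z) = sqrt(C1 + z^2)


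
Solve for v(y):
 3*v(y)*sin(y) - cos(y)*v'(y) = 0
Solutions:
 v(y) = C1/cos(y)^3


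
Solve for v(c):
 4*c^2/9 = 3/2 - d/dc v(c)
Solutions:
 v(c) = C1 - 4*c^3/27 + 3*c/2


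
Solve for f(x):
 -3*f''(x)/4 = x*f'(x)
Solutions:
 f(x) = C1 + C2*erf(sqrt(6)*x/3)


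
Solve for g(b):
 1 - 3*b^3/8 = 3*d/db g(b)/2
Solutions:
 g(b) = C1 - b^4/16 + 2*b/3


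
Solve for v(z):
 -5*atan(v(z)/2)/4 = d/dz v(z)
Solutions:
 Integral(1/atan(_y/2), (_y, v(z))) = C1 - 5*z/4


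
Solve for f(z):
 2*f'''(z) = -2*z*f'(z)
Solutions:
 f(z) = C1 + Integral(C2*airyai(-z) + C3*airybi(-z), z)


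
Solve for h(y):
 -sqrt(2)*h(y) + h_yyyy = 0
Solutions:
 h(y) = C1*exp(-2^(1/8)*y) + C2*exp(2^(1/8)*y) + C3*sin(2^(1/8)*y) + C4*cos(2^(1/8)*y)


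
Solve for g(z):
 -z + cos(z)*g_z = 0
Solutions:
 g(z) = C1 + Integral(z/cos(z), z)


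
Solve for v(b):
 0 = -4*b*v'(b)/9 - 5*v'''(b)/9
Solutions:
 v(b) = C1 + Integral(C2*airyai(-10^(2/3)*b/5) + C3*airybi(-10^(2/3)*b/5), b)


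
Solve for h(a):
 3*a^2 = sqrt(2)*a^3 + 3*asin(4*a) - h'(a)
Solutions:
 h(a) = C1 + sqrt(2)*a^4/4 - a^3 + 3*a*asin(4*a) + 3*sqrt(1 - 16*a^2)/4


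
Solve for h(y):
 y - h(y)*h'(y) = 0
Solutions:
 h(y) = -sqrt(C1 + y^2)
 h(y) = sqrt(C1 + y^2)


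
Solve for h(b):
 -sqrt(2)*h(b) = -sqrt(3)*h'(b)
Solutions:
 h(b) = C1*exp(sqrt(6)*b/3)


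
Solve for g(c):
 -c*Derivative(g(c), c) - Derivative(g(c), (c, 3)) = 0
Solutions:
 g(c) = C1 + Integral(C2*airyai(-c) + C3*airybi(-c), c)


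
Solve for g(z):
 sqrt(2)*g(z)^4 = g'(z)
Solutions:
 g(z) = (-1/(C1 + 3*sqrt(2)*z))^(1/3)
 g(z) = (-1/(C1 + sqrt(2)*z))^(1/3)*(-3^(2/3) - 3*3^(1/6)*I)/6
 g(z) = (-1/(C1 + sqrt(2)*z))^(1/3)*(-3^(2/3) + 3*3^(1/6)*I)/6


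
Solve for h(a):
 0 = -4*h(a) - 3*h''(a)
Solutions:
 h(a) = C1*sin(2*sqrt(3)*a/3) + C2*cos(2*sqrt(3)*a/3)


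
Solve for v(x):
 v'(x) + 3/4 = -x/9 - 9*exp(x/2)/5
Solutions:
 v(x) = C1 - x^2/18 - 3*x/4 - 18*exp(x/2)/5


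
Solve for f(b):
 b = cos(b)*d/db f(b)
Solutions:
 f(b) = C1 + Integral(b/cos(b), b)


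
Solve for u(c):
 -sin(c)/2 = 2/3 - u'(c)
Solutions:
 u(c) = C1 + 2*c/3 - cos(c)/2


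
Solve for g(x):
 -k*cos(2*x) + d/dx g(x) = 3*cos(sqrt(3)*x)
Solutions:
 g(x) = C1 + k*sin(2*x)/2 + sqrt(3)*sin(sqrt(3)*x)


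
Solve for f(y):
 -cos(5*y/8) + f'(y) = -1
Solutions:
 f(y) = C1 - y + 8*sin(5*y/8)/5


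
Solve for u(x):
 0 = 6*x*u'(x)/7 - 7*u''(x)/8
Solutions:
 u(x) = C1 + C2*erfi(2*sqrt(6)*x/7)


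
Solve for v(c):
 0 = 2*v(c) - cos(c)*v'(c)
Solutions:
 v(c) = C1*(sin(c) + 1)/(sin(c) - 1)


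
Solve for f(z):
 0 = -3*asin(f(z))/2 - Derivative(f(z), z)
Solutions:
 Integral(1/asin(_y), (_y, f(z))) = C1 - 3*z/2


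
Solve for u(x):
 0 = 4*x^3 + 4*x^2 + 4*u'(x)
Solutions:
 u(x) = C1 - x^4/4 - x^3/3


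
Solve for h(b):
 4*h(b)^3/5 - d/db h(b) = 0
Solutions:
 h(b) = -sqrt(10)*sqrt(-1/(C1 + 4*b))/2
 h(b) = sqrt(10)*sqrt(-1/(C1 + 4*b))/2


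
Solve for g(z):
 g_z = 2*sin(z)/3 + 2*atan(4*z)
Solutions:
 g(z) = C1 + 2*z*atan(4*z) - log(16*z^2 + 1)/4 - 2*cos(z)/3


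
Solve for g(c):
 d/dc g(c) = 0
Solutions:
 g(c) = C1


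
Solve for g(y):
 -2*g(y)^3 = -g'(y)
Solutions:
 g(y) = -sqrt(2)*sqrt(-1/(C1 + 2*y))/2
 g(y) = sqrt(2)*sqrt(-1/(C1 + 2*y))/2


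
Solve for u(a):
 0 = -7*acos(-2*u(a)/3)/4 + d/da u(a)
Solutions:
 Integral(1/acos(-2*_y/3), (_y, u(a))) = C1 + 7*a/4


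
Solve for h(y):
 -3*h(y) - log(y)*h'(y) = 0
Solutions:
 h(y) = C1*exp(-3*li(y))


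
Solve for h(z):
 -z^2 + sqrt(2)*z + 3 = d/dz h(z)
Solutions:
 h(z) = C1 - z^3/3 + sqrt(2)*z^2/2 + 3*z


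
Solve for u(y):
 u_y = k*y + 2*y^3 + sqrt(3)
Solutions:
 u(y) = C1 + k*y^2/2 + y^4/2 + sqrt(3)*y


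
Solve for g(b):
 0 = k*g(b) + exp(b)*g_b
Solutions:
 g(b) = C1*exp(k*exp(-b))


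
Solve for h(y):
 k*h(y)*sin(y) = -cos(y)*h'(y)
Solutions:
 h(y) = C1*exp(k*log(cos(y)))


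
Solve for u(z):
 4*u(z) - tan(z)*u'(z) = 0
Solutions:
 u(z) = C1*sin(z)^4


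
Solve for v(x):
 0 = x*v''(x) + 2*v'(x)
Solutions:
 v(x) = C1 + C2/x


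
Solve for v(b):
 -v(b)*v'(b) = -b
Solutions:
 v(b) = -sqrt(C1 + b^2)
 v(b) = sqrt(C1 + b^2)


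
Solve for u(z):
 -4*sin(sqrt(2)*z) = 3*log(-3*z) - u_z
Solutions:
 u(z) = C1 + 3*z*log(-z) - 3*z + 3*z*log(3) - 2*sqrt(2)*cos(sqrt(2)*z)


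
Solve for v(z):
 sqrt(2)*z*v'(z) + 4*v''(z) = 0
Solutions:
 v(z) = C1 + C2*erf(2^(3/4)*z/4)


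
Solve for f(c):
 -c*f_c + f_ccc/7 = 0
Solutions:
 f(c) = C1 + Integral(C2*airyai(7^(1/3)*c) + C3*airybi(7^(1/3)*c), c)


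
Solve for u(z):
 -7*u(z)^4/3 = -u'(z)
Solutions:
 u(z) = (-1/(C1 + 7*z))^(1/3)
 u(z) = (-1/(C1 + 7*z))^(1/3)*(-1 - sqrt(3)*I)/2
 u(z) = (-1/(C1 + 7*z))^(1/3)*(-1 + sqrt(3)*I)/2


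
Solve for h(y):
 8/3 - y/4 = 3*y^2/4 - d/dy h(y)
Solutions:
 h(y) = C1 + y^3/4 + y^2/8 - 8*y/3


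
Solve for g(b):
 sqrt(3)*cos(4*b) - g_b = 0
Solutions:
 g(b) = C1 + sqrt(3)*sin(4*b)/4


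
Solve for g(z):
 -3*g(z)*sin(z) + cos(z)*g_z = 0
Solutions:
 g(z) = C1/cos(z)^3


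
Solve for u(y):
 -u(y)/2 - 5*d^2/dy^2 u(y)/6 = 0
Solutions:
 u(y) = C1*sin(sqrt(15)*y/5) + C2*cos(sqrt(15)*y/5)


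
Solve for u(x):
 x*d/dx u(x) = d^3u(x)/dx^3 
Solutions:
 u(x) = C1 + Integral(C2*airyai(x) + C3*airybi(x), x)


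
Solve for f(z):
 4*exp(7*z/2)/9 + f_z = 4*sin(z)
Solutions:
 f(z) = C1 - 8*exp(7*z/2)/63 - 4*cos(z)


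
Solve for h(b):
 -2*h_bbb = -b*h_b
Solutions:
 h(b) = C1 + Integral(C2*airyai(2^(2/3)*b/2) + C3*airybi(2^(2/3)*b/2), b)


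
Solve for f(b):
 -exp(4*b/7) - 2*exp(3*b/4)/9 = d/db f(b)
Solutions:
 f(b) = C1 - 7*exp(4*b/7)/4 - 8*exp(3*b/4)/27


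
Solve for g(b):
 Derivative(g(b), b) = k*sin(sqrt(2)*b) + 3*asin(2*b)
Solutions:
 g(b) = C1 + 3*b*asin(2*b) - sqrt(2)*k*cos(sqrt(2)*b)/2 + 3*sqrt(1 - 4*b^2)/2


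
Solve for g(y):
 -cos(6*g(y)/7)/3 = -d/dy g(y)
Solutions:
 -y/3 - 7*log(sin(6*g(y)/7) - 1)/12 + 7*log(sin(6*g(y)/7) + 1)/12 = C1


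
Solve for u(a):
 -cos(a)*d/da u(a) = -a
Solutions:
 u(a) = C1 + Integral(a/cos(a), a)


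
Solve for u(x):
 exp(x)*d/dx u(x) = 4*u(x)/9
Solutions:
 u(x) = C1*exp(-4*exp(-x)/9)


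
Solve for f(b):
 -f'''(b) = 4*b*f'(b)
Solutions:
 f(b) = C1 + Integral(C2*airyai(-2^(2/3)*b) + C3*airybi(-2^(2/3)*b), b)


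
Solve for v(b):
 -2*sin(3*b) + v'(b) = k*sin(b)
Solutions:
 v(b) = C1 - k*cos(b) - 2*cos(3*b)/3


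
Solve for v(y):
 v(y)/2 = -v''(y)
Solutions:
 v(y) = C1*sin(sqrt(2)*y/2) + C2*cos(sqrt(2)*y/2)


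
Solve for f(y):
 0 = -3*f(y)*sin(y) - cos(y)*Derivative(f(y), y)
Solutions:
 f(y) = C1*cos(y)^3


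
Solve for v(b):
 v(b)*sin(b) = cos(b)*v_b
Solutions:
 v(b) = C1/cos(b)


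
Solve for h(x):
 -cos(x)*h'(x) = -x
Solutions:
 h(x) = C1 + Integral(x/cos(x), x)


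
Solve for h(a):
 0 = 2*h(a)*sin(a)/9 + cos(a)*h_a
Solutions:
 h(a) = C1*cos(a)^(2/9)


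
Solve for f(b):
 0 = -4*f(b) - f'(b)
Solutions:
 f(b) = C1*exp(-4*b)


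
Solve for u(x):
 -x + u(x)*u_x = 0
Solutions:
 u(x) = -sqrt(C1 + x^2)
 u(x) = sqrt(C1 + x^2)


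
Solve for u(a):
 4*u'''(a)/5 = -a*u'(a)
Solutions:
 u(a) = C1 + Integral(C2*airyai(-10^(1/3)*a/2) + C3*airybi(-10^(1/3)*a/2), a)


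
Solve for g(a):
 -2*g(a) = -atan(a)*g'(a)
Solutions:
 g(a) = C1*exp(2*Integral(1/atan(a), a))


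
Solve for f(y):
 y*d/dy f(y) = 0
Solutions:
 f(y) = C1


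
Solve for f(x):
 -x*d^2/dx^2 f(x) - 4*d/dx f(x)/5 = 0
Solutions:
 f(x) = C1 + C2*x^(1/5)


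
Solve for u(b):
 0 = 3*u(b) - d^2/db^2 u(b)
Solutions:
 u(b) = C1*exp(-sqrt(3)*b) + C2*exp(sqrt(3)*b)


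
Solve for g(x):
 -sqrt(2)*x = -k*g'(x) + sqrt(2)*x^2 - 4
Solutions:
 g(x) = C1 + sqrt(2)*x^3/(3*k) + sqrt(2)*x^2/(2*k) - 4*x/k


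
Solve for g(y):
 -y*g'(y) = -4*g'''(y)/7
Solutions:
 g(y) = C1 + Integral(C2*airyai(14^(1/3)*y/2) + C3*airybi(14^(1/3)*y/2), y)


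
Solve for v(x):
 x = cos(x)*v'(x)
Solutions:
 v(x) = C1 + Integral(x/cos(x), x)


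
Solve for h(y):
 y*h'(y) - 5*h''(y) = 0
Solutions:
 h(y) = C1 + C2*erfi(sqrt(10)*y/10)


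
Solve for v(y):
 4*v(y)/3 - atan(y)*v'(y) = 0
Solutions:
 v(y) = C1*exp(4*Integral(1/atan(y), y)/3)


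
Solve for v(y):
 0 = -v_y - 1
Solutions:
 v(y) = C1 - y


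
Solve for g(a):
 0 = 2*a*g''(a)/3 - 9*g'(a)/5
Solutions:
 g(a) = C1 + C2*a^(37/10)


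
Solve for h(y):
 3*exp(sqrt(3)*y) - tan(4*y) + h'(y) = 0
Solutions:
 h(y) = C1 - sqrt(3)*exp(sqrt(3)*y) - log(cos(4*y))/4


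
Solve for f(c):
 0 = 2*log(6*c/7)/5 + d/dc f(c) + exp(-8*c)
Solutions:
 f(c) = C1 - 2*c*log(c)/5 + 2*c*(-log(6) + 1 + log(7))/5 + exp(-8*c)/8


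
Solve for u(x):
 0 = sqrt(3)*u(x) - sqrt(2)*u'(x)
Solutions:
 u(x) = C1*exp(sqrt(6)*x/2)


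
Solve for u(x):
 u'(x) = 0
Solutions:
 u(x) = C1


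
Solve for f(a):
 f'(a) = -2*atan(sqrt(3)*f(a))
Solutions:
 Integral(1/atan(sqrt(3)*_y), (_y, f(a))) = C1 - 2*a


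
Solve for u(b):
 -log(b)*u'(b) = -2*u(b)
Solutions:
 u(b) = C1*exp(2*li(b))


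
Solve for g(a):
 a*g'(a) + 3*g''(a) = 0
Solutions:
 g(a) = C1 + C2*erf(sqrt(6)*a/6)


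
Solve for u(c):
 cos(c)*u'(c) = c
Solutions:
 u(c) = C1 + Integral(c/cos(c), c)


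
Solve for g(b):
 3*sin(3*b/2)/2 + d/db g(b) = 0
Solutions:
 g(b) = C1 + cos(3*b/2)


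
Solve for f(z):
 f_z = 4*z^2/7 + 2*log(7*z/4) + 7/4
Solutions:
 f(z) = C1 + 4*z^3/21 + 2*z*log(z) - z/4 + z*log(49/16)


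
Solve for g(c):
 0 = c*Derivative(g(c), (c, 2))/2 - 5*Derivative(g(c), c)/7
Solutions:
 g(c) = C1 + C2*c^(17/7)


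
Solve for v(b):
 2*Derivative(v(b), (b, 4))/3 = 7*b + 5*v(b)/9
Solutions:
 v(b) = C1*exp(-5^(1/4)*6^(3/4)*b/6) + C2*exp(5^(1/4)*6^(3/4)*b/6) + C3*sin(5^(1/4)*6^(3/4)*b/6) + C4*cos(5^(1/4)*6^(3/4)*b/6) - 63*b/5


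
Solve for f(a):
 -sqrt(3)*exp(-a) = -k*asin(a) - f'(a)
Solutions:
 f(a) = C1 - a*k*asin(a) - k*sqrt(1 - a^2) - sqrt(3)*exp(-a)


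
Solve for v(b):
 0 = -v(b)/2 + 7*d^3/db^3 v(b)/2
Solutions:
 v(b) = C3*exp(7^(2/3)*b/7) + (C1*sin(sqrt(3)*7^(2/3)*b/14) + C2*cos(sqrt(3)*7^(2/3)*b/14))*exp(-7^(2/3)*b/14)


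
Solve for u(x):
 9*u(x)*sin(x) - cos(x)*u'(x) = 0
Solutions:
 u(x) = C1/cos(x)^9


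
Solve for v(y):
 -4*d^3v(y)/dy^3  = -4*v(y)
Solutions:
 v(y) = C3*exp(y) + (C1*sin(sqrt(3)*y/2) + C2*cos(sqrt(3)*y/2))*exp(-y/2)


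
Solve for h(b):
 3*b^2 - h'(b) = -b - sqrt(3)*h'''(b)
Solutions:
 h(b) = C1 + C2*exp(-3^(3/4)*b/3) + C3*exp(3^(3/4)*b/3) + b^3 + b^2/2 + 6*sqrt(3)*b


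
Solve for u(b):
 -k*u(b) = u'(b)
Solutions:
 u(b) = C1*exp(-b*k)


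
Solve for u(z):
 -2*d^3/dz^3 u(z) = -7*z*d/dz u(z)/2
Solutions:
 u(z) = C1 + Integral(C2*airyai(14^(1/3)*z/2) + C3*airybi(14^(1/3)*z/2), z)


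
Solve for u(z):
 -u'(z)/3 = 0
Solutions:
 u(z) = C1


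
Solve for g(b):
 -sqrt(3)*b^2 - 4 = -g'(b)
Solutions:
 g(b) = C1 + sqrt(3)*b^3/3 + 4*b


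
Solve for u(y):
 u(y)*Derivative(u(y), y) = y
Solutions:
 u(y) = -sqrt(C1 + y^2)
 u(y) = sqrt(C1 + y^2)


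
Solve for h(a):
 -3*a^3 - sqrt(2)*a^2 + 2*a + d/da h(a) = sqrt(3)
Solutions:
 h(a) = C1 + 3*a^4/4 + sqrt(2)*a^3/3 - a^2 + sqrt(3)*a


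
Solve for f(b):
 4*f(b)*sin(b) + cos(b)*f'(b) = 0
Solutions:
 f(b) = C1*cos(b)^4


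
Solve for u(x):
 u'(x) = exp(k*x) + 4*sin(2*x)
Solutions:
 u(x) = C1 - 2*cos(2*x) + exp(k*x)/k


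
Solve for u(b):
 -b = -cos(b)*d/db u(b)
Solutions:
 u(b) = C1 + Integral(b/cos(b), b)


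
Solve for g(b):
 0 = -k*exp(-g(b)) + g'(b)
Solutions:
 g(b) = log(C1 + b*k)


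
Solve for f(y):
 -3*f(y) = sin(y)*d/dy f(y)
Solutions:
 f(y) = C1*(cos(y) + 1)^(3/2)/(cos(y) - 1)^(3/2)


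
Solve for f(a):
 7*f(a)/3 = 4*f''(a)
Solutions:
 f(a) = C1*exp(-sqrt(21)*a/6) + C2*exp(sqrt(21)*a/6)
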